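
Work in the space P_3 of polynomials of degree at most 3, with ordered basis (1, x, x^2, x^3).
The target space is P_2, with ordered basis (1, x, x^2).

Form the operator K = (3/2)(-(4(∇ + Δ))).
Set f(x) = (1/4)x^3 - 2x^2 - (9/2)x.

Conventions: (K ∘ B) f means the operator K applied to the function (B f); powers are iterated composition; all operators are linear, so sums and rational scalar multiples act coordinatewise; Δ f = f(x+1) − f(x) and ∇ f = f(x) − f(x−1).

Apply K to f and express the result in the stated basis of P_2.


g(x) = -9x^2 + 48x + 51

∇ f = (3/4)x^2 - (19/4)x - 9/4
Δ f = (3/4)x^2 - (13/4)x - 25/4
(∇ + Δ) f = (3/2)x^2 - 8x - 17/2
(4(∇ + Δ)) f = 6x^2 - 32x - 34
(-(4(∇ + Δ))) f = -6x^2 + 32x + 34
((3/2)(-(4(∇ + Δ)))) f = -9x^2 + 48x + 51


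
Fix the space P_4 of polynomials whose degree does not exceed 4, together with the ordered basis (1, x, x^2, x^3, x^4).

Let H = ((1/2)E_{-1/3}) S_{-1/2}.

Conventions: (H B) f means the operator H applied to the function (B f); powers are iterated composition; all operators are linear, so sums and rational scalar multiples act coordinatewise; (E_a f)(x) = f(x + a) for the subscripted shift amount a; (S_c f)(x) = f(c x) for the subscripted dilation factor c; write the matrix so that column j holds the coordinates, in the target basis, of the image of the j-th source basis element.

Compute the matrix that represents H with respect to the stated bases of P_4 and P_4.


the matrix is [[1/2, 1/12, 1/72, 1/432, 1/2592]; [0, -1/4, -1/12, -1/48, -1/216]; [0, 0, 1/8, 1/16, 1/48]; [0, 0, 0, -1/16, -1/24]; [0, 0, 0, 0, 1/32]] (rows listed top to bottom)

image of 1: 1/2
image of x: -(1/4)x + 1/12
image of x^2: (1/8)x^2 - (1/12)x + 1/72
image of x^3: -(1/16)x^3 + (1/16)x^2 - (1/48)x + 1/432
image of x^4: (1/32)x^4 - (1/24)x^3 + (1/48)x^2 - (1/216)x + 1/2592
each image's coordinates form column j of the matrix


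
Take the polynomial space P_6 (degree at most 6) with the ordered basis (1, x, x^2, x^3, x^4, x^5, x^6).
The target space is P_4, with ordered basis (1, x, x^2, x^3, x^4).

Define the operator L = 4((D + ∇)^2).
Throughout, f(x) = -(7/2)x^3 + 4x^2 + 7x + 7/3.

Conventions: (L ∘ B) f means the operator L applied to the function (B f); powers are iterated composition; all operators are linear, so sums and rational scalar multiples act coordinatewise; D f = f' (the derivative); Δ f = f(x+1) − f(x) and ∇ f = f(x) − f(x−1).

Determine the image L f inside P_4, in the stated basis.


D f = -(21/2)x^2 + 8x + 7
∇ f = -(21/2)x^2 + (37/2)x - 1/2
(D + ∇) f = -21x^2 + (53/2)x + 13/2
D (D + ∇) f = -42x + 53/2
∇ (D + ∇) f = -42x + 95/2
(D + ∇) (D + ∇) f = -84x + 74
(4((D + ∇)^2)) f = -336x + 296

g(x) = -336x + 296


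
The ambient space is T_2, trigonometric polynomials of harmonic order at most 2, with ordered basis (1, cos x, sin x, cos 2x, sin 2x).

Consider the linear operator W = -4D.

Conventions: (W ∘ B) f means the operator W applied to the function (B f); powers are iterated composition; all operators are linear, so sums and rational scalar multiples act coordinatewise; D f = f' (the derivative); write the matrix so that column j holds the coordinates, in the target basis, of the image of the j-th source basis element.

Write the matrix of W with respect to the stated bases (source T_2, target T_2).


the matrix is [[0, 0, 0, 0, 0]; [0, 0, -4, 0, 0]; [0, 4, 0, 0, 0]; [0, 0, 0, 0, -8]; [0, 0, 0, 8, 0]] (rows listed top to bottom)

image of 1: 0
image of cos x: 4sin x
image of sin x: -4cos x
image of cos 2x: 8sin 2x
image of sin 2x: -8cos 2x
each image's coordinates form column j of the matrix


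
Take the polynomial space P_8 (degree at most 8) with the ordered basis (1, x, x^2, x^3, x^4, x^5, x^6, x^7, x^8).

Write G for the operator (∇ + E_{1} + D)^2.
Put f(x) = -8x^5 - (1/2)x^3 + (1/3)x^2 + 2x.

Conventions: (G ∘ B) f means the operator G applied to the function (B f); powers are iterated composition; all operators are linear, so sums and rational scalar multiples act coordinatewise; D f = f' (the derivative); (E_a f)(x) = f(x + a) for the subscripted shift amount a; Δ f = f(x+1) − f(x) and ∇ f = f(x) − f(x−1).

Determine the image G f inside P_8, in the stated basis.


∇ f = -40x^4 + 80x^3 - (163/2)x^2 + (253/6)x - 41/6
E_{1} f = -8x^5 - 40x^4 - (161/2)x^3 - (487/6)x^2 - (233/6)x - 37/6
D f = -40x^4 - (3/2)x^2 + (2/3)x + 2
(∇ + E_{1} + D) f = -8x^5 - 120x^4 - (1/2)x^3 - (985/6)x^2 + 4x - 11
∇ (∇ + E_{1} + D) f = -40x^4 - 400x^3 + (1277/2)x^2 - (4601/6)x + 839/3
E_{1} (∇ + E_{1} + D) f = -8x^5 - 160x^4 - (1121/2)x^3 - (2897/3)x^2 - (5075/6)x - 899/3
D (∇ + E_{1} + D) f = -40x^4 - 480x^3 - (3/2)x^2 - (985/3)x + 4
(∇ + E_{1} + D) (∇ + E_{1} + D) f = -8x^5 - 240x^4 - (2881/2)x^3 - (986/3)x^2 - 1941x - 16

g(x) = -8x^5 - 240x^4 - (2881/2)x^3 - (986/3)x^2 - 1941x - 16


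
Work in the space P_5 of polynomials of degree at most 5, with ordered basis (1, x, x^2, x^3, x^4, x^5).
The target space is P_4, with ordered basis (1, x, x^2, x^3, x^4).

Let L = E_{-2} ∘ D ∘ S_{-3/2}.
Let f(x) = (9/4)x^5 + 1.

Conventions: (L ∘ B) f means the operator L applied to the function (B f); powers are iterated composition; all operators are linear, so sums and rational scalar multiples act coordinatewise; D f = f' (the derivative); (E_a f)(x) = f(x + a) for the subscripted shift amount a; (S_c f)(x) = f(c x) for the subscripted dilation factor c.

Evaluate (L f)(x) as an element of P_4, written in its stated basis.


S_{-3/2} f = -(2187/128)x^5 + 1
D S_{-3/2} f = -(10935/128)x^4
E_{-2} D S_{-3/2} f = -(10935/128)x^4 + (10935/16)x^3 - (32805/16)x^2 + (10935/4)x - 10935/8

the image equals g(x) = -(10935/128)x^4 + (10935/16)x^3 - (32805/16)x^2 + (10935/4)x - 10935/8


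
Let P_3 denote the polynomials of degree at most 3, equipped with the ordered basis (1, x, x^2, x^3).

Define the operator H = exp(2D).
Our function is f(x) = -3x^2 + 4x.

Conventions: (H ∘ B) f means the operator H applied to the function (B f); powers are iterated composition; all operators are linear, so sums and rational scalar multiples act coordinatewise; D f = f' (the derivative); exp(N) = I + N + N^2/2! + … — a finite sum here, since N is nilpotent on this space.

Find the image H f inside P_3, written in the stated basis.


order-1 term: -12x + 8
order-2 term: -12
the series for exp(2D) f terminates at order 2
exp(2D) f = -3x^2 - 8x - 4

the image equals g(x) = -3x^2 - 8x - 4


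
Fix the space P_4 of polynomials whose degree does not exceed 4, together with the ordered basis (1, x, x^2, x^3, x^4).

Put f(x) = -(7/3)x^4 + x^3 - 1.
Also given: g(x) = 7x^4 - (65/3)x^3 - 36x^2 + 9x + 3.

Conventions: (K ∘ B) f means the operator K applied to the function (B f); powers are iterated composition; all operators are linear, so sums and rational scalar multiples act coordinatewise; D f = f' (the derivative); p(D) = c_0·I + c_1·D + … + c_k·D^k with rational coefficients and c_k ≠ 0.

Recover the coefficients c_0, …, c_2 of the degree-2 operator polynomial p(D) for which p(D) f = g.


p(D) = -3·I + 2·D + (3/2)·D^2, i.e. c_0 = -3, c_1 = 2, c_2 = 3/2

D^0 f = -(7/3)x^4 + x^3 - 1
D^1 f = -(28/3)x^3 + 3x^2
D^2 f = -28x^2 + 6x
matching coefficients of g against c_0 f + c_1 Df + … from the top degree down determines the c_i
solution: c_0 = -3, c_1 = 2, c_2 = 3/2


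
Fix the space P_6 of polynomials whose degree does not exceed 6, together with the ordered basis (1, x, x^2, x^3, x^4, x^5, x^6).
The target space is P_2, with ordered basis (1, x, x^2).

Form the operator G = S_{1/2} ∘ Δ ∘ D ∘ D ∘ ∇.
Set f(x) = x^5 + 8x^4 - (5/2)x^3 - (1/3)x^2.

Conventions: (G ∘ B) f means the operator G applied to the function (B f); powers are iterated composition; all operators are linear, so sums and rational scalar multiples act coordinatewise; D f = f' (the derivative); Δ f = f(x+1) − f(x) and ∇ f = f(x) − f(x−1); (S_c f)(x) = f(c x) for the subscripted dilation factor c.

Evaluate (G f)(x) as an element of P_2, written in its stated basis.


the result is g(x) = 60x + 192

∇ f = 5x^4 + 22x^3 - (91/2)x^2 + (203/6)x - 55/6
D ∇ f = 20x^3 + 66x^2 - 91x + 203/6
D (D ∘ ∇) f = 60x^2 + 132x - 91
Δ D (D ∘ ∇) f = 120x + 192
S_{1/2} Δ D (D ∘ ∇) f = 60x + 192


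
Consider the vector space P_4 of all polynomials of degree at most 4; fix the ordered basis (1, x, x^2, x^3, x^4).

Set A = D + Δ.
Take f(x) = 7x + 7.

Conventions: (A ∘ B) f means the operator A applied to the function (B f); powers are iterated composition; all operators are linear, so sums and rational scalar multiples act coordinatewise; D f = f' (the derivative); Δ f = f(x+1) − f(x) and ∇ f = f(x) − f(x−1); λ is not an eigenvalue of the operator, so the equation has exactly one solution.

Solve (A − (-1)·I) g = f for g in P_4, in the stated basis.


write g with unknown coordinates in the stated basis and equate coefficients in (A − (-1)·I) g = f
solving from the highest basis element down gives g = 7x - 7
check: A g = 14
so A g − (-1)·g = 7x + 7 = f ✓

the image equals g(x) = 7x - 7


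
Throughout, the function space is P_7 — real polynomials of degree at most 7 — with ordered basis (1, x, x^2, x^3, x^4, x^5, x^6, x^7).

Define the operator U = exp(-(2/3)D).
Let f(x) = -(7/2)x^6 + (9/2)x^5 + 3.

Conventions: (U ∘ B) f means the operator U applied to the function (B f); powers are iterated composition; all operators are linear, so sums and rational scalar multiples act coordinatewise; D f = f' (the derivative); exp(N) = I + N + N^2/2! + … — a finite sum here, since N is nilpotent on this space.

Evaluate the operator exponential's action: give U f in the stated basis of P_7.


g(x) = -(7/2)x^6 + (37/2)x^5 - (115/3)x^4 + (1100/27)x^3 - (640/27)x^2 + (584/81)x + 1531/729

order-1 term: 14x^5 - 15x^4
order-2 term: -(70/3)x^4 + 20x^3
order-3 term: (560/27)x^3 - (40/3)x^2
order-4 term: -(280/27)x^2 + (40/9)x
order-5 term: (224/81)x - 16/27
order-6 term: -224/729
the series for exp(-(2/3)D) f terminates at order 6
exp(-(2/3)D) f = -(7/2)x^6 + (37/2)x^5 - (115/3)x^4 + (1100/27)x^3 - (640/27)x^2 + (584/81)x + 1531/729


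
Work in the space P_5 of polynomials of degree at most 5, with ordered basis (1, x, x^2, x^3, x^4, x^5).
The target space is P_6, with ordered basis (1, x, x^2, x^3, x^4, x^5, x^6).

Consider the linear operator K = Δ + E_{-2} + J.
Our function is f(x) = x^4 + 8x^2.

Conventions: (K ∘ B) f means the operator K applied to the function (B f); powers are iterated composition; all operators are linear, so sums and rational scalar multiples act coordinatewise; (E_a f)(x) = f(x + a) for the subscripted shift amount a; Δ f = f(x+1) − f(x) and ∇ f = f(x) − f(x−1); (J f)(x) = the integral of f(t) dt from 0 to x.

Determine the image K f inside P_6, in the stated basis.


the result is g(x) = (1/5)x^5 + x^4 - (4/3)x^3 + 38x^2 - 44x + 57

Δ f = 4x^3 + 6x^2 + 20x + 9
E_{-2} f = x^4 - 8x^3 + 32x^2 - 64x + 48
J f = (1/5)x^5 + (8/3)x^3
(Δ + E_{-2} + J) f = (1/5)x^5 + x^4 - (4/3)x^3 + 38x^2 - 44x + 57


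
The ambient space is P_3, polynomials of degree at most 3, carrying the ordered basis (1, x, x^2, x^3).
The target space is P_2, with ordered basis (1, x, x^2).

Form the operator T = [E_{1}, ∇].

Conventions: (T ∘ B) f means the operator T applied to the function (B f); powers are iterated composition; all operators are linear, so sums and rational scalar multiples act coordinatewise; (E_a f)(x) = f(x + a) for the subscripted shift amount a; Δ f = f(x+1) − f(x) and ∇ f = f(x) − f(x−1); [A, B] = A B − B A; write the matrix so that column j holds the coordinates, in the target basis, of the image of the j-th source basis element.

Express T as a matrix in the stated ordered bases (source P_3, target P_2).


image of 1: 0
image of x: 0
image of x^2: 0
image of x^3: 0
each image's coordinates form column j of the matrix

the matrix is [[0, 0, 0, 0]; [0, 0, 0, 0]; [0, 0, 0, 0]] (rows listed top to bottom)


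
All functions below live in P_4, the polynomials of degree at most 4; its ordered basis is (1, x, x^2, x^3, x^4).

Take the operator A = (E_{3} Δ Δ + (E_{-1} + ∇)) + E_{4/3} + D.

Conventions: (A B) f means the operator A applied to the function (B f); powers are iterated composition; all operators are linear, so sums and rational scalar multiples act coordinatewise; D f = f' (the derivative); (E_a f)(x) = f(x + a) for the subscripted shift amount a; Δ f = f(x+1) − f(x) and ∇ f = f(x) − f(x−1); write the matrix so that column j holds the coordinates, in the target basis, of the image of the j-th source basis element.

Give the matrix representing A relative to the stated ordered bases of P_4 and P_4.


image of 1: 2
image of x: 2x + 7/3
image of x^2: 2x^2 + (14/3)x + 34/9
image of x^3: 2x^3 + 7x^2 + (34/3)x + 712/27
image of x^4: 2x^4 + (28/3)x^3 + (68/3)x^2 + (2848/27)x + 15970/81
each image's coordinates form column j of the matrix

the matrix is [[2, 7/3, 34/9, 712/27, 15970/81]; [0, 2, 14/3, 34/3, 2848/27]; [0, 0, 2, 7, 68/3]; [0, 0, 0, 2, 28/3]; [0, 0, 0, 0, 2]] (rows listed top to bottom)


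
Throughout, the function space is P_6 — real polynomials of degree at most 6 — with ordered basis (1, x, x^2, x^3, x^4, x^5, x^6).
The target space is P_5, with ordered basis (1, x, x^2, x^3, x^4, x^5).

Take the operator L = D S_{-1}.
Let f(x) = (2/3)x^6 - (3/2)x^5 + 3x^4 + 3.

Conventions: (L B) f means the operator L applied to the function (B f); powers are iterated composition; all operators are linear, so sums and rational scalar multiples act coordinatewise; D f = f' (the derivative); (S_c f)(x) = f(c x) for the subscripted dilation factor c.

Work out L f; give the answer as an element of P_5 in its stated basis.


S_{-1} f = (2/3)x^6 + (3/2)x^5 + 3x^4 + 3
D S_{-1} f = 4x^5 + (15/2)x^4 + 12x^3

the image equals g(x) = 4x^5 + (15/2)x^4 + 12x^3


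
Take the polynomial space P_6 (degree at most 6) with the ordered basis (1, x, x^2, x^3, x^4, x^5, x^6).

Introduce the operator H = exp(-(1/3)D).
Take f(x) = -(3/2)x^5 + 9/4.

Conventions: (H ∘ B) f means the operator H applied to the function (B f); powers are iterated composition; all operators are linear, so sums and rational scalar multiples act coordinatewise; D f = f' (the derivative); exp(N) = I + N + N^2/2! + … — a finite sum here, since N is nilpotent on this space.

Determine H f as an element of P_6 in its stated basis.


g(x) = -(3/2)x^5 + (5/2)x^4 - (5/3)x^3 + (5/9)x^2 - (5/54)x + 731/324

order-1 term: (5/2)x^4
order-2 term: -(5/3)x^3
order-3 term: (5/9)x^2
order-4 term: -(5/54)x
order-5 term: 1/162
the series for exp(-(1/3)D) f terminates at order 5
exp(-(1/3)D) f = -(3/2)x^5 + (5/2)x^4 - (5/3)x^3 + (5/9)x^2 - (5/54)x + 731/324


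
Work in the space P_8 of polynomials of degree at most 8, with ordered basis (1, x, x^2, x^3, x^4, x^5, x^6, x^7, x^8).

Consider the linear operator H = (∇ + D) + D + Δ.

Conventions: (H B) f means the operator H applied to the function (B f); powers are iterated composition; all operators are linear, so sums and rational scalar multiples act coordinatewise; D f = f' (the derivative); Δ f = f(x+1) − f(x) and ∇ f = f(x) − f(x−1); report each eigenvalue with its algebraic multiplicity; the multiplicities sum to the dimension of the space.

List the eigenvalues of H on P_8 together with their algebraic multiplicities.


λ = 0 (multiplicity 9)

image of 1: 0
image of x: 4
image of x^2: 8x
image of x^3: 12x^2 + 2
image of x^4: 16x^3 + 8x
image of x^5: 20x^4 + 20x^2 + 2
image of x^6: 24x^5 + 40x^3 + 12x
image of x^7: 28x^6 + 70x^4 + 42x^2 + 2
image of x^8: 32x^7 + 112x^5 + 112x^3 + 16x
the matrix is upper triangular; its diagonal is (0, 0, 0, 0, 0, 0, 0, 0, 0)
for a triangular matrix the eigenvalues are the diagonal entries, with algebraic multiplicity their repetition count


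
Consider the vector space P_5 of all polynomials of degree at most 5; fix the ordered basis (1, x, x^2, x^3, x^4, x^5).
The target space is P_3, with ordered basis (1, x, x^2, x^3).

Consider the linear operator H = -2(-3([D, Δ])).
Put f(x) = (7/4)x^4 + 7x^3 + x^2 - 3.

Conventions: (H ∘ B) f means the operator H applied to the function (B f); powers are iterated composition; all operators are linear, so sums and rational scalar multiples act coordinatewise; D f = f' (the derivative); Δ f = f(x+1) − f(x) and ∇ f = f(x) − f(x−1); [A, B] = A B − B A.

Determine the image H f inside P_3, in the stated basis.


the result is g(x) = 0

Δ f = 7x^3 + (63/2)x^2 + 30x + 39/4
D Δ f = 21x^2 + 63x + 30
D f = 7x^3 + 21x^2 + 2x
Δ D f = 21x^2 + 63x + 30
[D, Δ] f = 0
(-3([D, Δ])) f = 0
(-2(-3([D, Δ]))) f = 0


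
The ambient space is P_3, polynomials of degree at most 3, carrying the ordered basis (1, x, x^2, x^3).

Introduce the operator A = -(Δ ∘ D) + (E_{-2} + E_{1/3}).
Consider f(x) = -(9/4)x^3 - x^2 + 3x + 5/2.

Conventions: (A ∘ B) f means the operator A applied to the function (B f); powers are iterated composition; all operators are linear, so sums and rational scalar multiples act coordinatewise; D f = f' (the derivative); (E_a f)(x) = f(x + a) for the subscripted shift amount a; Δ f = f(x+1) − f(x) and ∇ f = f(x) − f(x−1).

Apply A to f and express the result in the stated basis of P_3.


the image equals g(x) = -(9/2)x^3 + (37/4)x^2 - (59/12)x + 203/9

D f = -(27/4)x^2 - 2x + 3
Δ D f = -(27/2)x - 35/4
(-(Δ ∘ D)) f = (27/2)x + 35/4
E_{-2} f = -(9/4)x^3 + (25/2)x^2 - 20x + 21/2
E_{1/3} f = -(9/4)x^3 - (13/4)x^2 + (19/12)x + 119/36
(E_{-2} + E_{1/3}) f = -(9/2)x^3 + (37/4)x^2 - (221/12)x + 497/36
(-(Δ ∘ D) + (E_{-2} + E_{1/3})) f = -(9/2)x^3 + (37/4)x^2 - (59/12)x + 203/9


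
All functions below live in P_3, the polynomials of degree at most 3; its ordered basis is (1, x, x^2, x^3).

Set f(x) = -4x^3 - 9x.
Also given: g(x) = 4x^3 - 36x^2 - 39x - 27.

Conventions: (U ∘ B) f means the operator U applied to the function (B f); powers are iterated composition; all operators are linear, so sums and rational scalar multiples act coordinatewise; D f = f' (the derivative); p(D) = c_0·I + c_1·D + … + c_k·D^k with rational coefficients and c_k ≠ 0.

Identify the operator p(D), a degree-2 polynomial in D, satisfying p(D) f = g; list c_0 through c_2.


D^0 f = -4x^3 - 9x
D^1 f = -12x^2 - 9
D^2 f = -24x
matching coefficients of g against c_0 f + c_1 Df + … from the top degree down determines the c_i
solution: c_0 = -1, c_1 = 3, c_2 = 2

c_0 = -1, c_1 = 3, c_2 = 2


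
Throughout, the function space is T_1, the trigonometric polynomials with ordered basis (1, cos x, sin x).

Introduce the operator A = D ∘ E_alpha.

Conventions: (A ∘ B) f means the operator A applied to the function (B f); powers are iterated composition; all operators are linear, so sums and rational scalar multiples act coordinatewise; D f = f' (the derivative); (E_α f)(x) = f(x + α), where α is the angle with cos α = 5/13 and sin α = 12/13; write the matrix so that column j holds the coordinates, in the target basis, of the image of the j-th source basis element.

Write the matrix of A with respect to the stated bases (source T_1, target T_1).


image of 1: 0
image of cos x: -(12/13)cos x - (5/13)sin x
image of sin x: (5/13)cos x - (12/13)sin x
each image's coordinates form column j of the matrix

the matrix is [[0, 0, 0]; [0, -12/13, 5/13]; [0, -5/13, -12/13]] (rows listed top to bottom)


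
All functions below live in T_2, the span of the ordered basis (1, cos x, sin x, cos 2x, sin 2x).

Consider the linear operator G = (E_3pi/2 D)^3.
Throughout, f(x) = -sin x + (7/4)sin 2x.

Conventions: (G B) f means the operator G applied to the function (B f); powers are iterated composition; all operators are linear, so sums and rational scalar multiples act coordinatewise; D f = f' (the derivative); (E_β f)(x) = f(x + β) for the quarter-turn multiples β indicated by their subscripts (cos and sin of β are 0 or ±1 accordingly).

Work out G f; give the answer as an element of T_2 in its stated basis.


D f = -cos x + (7/2)cos 2x
E_3pi/2 D f = -sin x - (7/2)cos 2x
D (E_3pi/2 D) f = -cos x + 7sin 2x
E_3pi/2 D (E_3pi/2 D) f = -sin x - 7sin 2x
D (E_3pi/2 D) (E_3pi/2 D) f = -cos x - 14cos 2x
E_3pi/2 D (E_3pi/2 D) (E_3pi/2 D) f = -sin x + 14cos 2x

g(x) = -sin x + 14cos 2x


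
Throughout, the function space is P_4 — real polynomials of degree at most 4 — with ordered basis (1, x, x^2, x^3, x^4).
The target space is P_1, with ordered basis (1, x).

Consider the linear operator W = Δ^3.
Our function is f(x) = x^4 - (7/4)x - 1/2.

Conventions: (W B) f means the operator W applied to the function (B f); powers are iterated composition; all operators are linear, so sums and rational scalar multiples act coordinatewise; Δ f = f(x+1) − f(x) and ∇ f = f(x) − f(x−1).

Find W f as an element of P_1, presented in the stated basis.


Δ f = 4x^3 + 6x^2 + 4x - 3/4
Δ Δ f = 12x^2 + 24x + 14
Δ Δ Δ f = 24x + 36

g(x) = 24x + 36


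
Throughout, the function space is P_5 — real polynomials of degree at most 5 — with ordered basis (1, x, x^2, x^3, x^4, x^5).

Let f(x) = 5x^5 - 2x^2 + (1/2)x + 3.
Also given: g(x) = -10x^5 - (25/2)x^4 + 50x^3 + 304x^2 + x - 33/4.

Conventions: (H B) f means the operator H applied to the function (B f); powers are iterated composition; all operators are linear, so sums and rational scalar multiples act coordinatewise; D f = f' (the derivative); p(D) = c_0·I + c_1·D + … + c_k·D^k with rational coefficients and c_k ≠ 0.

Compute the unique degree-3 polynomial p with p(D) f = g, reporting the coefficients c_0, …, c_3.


p(D) = -2·I − (1/2)·D + (1/2)·D^2 + D^3, i.e. c_0 = -2, c_1 = -1/2, c_2 = 1/2, c_3 = 1

D^0 f = 5x^5 - 2x^2 + (1/2)x + 3
D^1 f = 25x^4 - 4x + 1/2
D^2 f = 100x^3 - 4
D^3 f = 300x^2
matching coefficients of g against c_0 f + c_1 Df + … from the top degree down determines the c_i
solution: c_0 = -2, c_1 = -1/2, c_2 = 1/2, c_3 = 1


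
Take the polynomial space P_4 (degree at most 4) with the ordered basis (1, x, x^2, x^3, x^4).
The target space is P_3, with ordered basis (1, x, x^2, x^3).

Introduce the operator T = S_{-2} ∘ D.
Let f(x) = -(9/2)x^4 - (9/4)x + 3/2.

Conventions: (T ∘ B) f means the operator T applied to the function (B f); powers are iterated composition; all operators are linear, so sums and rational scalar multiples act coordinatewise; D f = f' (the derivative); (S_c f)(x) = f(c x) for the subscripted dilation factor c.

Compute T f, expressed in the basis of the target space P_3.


D f = -18x^3 - 9/4
S_{-2} D f = 144x^3 - 9/4

the result is g(x) = 144x^3 - 9/4


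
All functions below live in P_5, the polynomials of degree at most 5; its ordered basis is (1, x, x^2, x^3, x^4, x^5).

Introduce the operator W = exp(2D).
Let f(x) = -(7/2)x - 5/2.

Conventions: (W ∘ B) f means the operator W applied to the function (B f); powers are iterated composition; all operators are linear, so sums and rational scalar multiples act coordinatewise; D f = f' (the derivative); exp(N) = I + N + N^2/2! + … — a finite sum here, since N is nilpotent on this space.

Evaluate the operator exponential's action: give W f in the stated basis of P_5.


order-1 term: -7
the series for exp(2D) f terminates at order 1
exp(2D) f = -(7/2)x - 19/2

the result is g(x) = -(7/2)x - 19/2


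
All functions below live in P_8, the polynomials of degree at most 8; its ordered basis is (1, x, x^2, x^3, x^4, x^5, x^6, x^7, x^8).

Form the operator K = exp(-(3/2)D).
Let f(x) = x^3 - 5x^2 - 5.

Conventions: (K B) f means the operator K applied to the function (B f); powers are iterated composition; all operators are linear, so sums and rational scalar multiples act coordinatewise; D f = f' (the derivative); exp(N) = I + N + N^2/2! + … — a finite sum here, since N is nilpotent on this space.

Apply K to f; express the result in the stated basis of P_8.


the result is g(x) = x^3 - (19/2)x^2 + (87/4)x - 157/8

order-1 term: -(9/2)x^2 + 15x
order-2 term: (27/4)x - 45/4
order-3 term: -27/8
the series for exp(-(3/2)D) f terminates at order 3
exp(-(3/2)D) f = x^3 - (19/2)x^2 + (87/4)x - 157/8


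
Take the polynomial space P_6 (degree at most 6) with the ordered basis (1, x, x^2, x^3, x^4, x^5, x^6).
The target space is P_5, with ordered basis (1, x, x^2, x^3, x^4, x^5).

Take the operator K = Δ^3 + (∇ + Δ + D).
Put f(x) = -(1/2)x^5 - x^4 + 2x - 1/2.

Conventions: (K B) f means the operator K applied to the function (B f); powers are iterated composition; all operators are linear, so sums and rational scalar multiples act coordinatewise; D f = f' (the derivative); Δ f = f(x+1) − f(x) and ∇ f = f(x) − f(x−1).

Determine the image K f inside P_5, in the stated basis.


Δ f = -(5/2)x^4 - 9x^3 - 11x^2 - (13/2)x + 1/2
Δ Δ f = -10x^3 - 42x^2 - 59x - 29
Δ Δ Δ f = -30x^2 - 114x - 111
∇ f = -(5/2)x^4 + x^3 + x^2 - (3/2)x + 5/2
Δ f = -(5/2)x^4 - 9x^3 - 11x^2 - (13/2)x + 1/2
D f = -(5/2)x^4 - 4x^3 + 2
(∇ + Δ + D) f = -(15/2)x^4 - 12x^3 - 10x^2 - 8x + 5
(Δ^3 + (∇ + Δ + D)) f = -(15/2)x^4 - 12x^3 - 40x^2 - 122x - 106

g(x) = -(15/2)x^4 - 12x^3 - 40x^2 - 122x - 106


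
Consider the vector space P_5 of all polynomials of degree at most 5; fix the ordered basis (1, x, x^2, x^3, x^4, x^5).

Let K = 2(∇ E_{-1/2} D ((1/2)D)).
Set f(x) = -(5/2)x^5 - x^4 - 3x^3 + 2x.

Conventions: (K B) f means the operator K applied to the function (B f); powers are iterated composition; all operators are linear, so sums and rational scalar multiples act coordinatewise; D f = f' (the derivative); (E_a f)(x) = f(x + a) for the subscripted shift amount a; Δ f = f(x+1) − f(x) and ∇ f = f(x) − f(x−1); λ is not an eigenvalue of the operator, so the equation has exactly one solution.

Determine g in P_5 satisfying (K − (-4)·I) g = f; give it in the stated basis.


the result is g(x) = -(5/8)x^5 - (1/4)x^4 - (3/4)x^3 + (75/8)x^2 - (67/4)x + 313/32

write g with unknown coordinates in the stated basis and equate coefficients in (K − (-4)·I) g = f
solving from the highest basis element down gives g = -(5/8)x^5 - (1/4)x^4 - (3/4)x^3 + (75/8)x^2 - (67/4)x + 313/32
check: K g = -(75/2)x^2 + 69x - 313/8
so K g − (-4)·g = -(5/2)x^5 - x^4 - 3x^3 + 2x = f ✓


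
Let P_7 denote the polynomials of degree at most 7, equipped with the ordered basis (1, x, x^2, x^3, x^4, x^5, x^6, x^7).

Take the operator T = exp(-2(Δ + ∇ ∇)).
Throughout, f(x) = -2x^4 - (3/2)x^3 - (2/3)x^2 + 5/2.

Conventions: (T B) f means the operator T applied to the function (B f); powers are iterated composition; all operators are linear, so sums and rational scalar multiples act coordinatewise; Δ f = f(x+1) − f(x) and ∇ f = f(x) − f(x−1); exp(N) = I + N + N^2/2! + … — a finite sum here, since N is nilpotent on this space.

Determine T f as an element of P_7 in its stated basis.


order-1 term: 16x^3 + 81x^2 - (151/3)x + 49
order-2 term: -48x^2 - 306x - 338/3
order-3 term: 64x + 300
order-4 term: -32
the series for exp(-2(Δ + ∇ ∇)) f terminates at order 4
exp(-2(Δ + ∇ ∇)) f = -2x^4 + (29/2)x^3 + (97/3)x^2 - (877/3)x + 1241/6

the image equals g(x) = -2x^4 + (29/2)x^3 + (97/3)x^2 - (877/3)x + 1241/6


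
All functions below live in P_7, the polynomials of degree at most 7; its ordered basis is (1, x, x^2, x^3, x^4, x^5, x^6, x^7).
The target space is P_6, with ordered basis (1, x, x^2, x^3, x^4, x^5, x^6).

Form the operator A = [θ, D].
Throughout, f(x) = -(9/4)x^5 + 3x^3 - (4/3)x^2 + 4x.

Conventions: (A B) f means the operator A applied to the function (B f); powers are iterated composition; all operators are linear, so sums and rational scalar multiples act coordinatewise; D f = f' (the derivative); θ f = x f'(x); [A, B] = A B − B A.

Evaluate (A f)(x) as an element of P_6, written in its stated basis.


the result is g(x) = (45/4)x^4 - 9x^2 + (8/3)x - 4

D f = -(45/4)x^4 + 9x^2 - (8/3)x + 4
θ D f = -45x^4 + 18x^2 - (8/3)x
θ f = -(45/4)x^5 + 9x^3 - (8/3)x^2 + 4x
D θ f = -(225/4)x^4 + 27x^2 - (16/3)x + 4
[θ, D] f = (45/4)x^4 - 9x^2 + (8/3)x - 4


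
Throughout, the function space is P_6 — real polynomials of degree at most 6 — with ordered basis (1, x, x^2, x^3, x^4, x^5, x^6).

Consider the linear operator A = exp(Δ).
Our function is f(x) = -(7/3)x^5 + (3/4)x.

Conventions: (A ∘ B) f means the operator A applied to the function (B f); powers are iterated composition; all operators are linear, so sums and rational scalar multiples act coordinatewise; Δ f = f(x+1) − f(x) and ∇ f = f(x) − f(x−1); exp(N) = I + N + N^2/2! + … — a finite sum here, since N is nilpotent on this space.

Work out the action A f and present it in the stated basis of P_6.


g(x) = -(7/3)x^5 - (35/3)x^4 - (140/3)x^3 - (350/3)x^2 - (697/4)x - 1447/12

order-1 term: -(35/3)x^4 - (70/3)x^3 - (70/3)x^2 - (35/3)x - 19/12
order-2 term: -(70/3)x^3 - 70x^2 - (245/3)x - 35
order-3 term: -(70/3)x^2 - 70x - 175/3
order-4 term: -(35/3)x - 70/3
order-5 term: -7/3
the series for exp(Δ) f terminates at order 5
exp(Δ) f = -(7/3)x^5 - (35/3)x^4 - (140/3)x^3 - (350/3)x^2 - (697/4)x - 1447/12


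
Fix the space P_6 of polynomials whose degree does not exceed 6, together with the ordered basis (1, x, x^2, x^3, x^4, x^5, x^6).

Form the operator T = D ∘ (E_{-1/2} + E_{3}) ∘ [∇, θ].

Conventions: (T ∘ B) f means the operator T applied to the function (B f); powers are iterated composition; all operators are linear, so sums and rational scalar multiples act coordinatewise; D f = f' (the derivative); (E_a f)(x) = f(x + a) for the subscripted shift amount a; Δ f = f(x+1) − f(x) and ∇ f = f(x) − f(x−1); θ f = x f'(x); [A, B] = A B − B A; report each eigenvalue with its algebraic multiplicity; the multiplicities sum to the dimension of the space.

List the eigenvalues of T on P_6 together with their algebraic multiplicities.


λ = 0 (multiplicity 7)

image of 1: 0
image of x: 0
image of x^2: 4
image of x^3: 12x + 3
image of x^4: 24x^2 + 12x + 75
image of x^5: 40x^3 + 30x^2 + 375x + 185/2
image of x^6: 60x^4 + 60x^3 + 1125x^2 + 555x + 5055/8
the matrix is upper triangular; its diagonal is (0, 0, 0, 0, 0, 0, 0)
for a triangular matrix the eigenvalues are the diagonal entries, with algebraic multiplicity their repetition count


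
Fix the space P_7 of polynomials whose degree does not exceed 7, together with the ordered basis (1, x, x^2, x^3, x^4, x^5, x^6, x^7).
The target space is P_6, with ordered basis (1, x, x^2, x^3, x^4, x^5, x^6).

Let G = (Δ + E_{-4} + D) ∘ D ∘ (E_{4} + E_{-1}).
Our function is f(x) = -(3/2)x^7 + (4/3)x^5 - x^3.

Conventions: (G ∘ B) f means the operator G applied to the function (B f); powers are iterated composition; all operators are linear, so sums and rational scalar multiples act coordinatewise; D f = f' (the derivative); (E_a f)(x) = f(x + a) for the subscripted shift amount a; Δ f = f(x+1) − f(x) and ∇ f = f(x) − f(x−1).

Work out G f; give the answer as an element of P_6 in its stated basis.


E_{4} f = -(3/2)x^7 - 42x^6 - (1508/3)x^5 - (10000/3)x^4 - (39683/3)x^3 - (94244/3)x^2 - (124048/3)x - 69824/3
E_{-1} f = -(3/2)x^7 + (21/2)x^6 - (181/6)x^5 + (275/6)x^4 - (241/6)x^3 + (127/6)x^2 - (41/6)x + 7/6
(E_{4} + E_{-1}) f = -3x^7 - (63/2)x^6 - (3197/6)x^5 - (6575/2)x^4 - (79607/6)x^3 - (62787/2)x^2 - (248137/6)x - 46547/2
D (E_{4} + E_{-1}) f = -21x^6 - 189x^5 - (15985/6)x^4 - 13150x^3 - (79607/2)x^2 - 62787x - 248137/6
Δ D (E_{4} + E_{-1}) f = -126x^5 - 1260x^4 - (38900/3)x^3 - 57640x^2 - (392354/3)x - 355844/3
E_{-4} D (E_{4} + E_{-1}) f = -21x^6 + 315x^5 - (23545/6)x^4 + (78350/3)x^3 - (194887/2)x^2 + (580715/3)x - 959825/6
D D (E_{4} + E_{-1}) f = -126x^5 - 945x^4 - (31970/3)x^3 - 39450x^2 - 79607x - 62787
(Δ + E_{-4} + D) D (E_{4} + E_{-1}) f = -21x^6 + 63x^5 - (36775/6)x^4 + (7480/3)x^3 - (389067/2)x^2 - 16820x - 682745/2

g(x) = -21x^6 + 63x^5 - (36775/6)x^4 + (7480/3)x^3 - (389067/2)x^2 - 16820x - 682745/2


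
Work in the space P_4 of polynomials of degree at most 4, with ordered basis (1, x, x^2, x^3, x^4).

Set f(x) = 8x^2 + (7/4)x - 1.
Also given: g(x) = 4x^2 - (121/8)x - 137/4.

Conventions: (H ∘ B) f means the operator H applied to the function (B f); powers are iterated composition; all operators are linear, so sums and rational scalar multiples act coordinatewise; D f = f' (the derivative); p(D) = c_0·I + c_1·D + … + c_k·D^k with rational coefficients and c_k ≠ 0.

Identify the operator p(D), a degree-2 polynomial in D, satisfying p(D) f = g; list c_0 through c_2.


D^0 f = 8x^2 + (7/4)x - 1
D^1 f = 16x + 7/4
D^2 f = 16
matching coefficients of g against c_0 f + c_1 Df + … from the top degree down determines the c_i
solution: c_0 = 1/2, c_1 = -1, c_2 = -2

c_0 = 1/2, c_1 = -1, c_2 = -2


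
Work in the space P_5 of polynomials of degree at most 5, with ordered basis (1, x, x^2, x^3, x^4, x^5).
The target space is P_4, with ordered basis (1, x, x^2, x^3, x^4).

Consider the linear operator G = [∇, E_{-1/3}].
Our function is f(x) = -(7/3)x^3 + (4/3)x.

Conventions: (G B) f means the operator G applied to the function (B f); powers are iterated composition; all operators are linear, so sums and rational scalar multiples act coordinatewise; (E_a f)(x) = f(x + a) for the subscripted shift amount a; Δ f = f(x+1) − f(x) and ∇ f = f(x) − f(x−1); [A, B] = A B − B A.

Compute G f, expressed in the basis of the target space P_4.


the image equals g(x) = 0

E_{-1/3} f = -(7/3)x^3 + (7/3)x^2 + (5/9)x - 29/81
∇ E_{-1/3} f = -7x^2 + (35/3)x - 37/9
∇ f = -7x^2 + 7x - 1
E_{-1/3} ∇ f = -7x^2 + (35/3)x - 37/9
[∇, E_{-1/3}] f = 0


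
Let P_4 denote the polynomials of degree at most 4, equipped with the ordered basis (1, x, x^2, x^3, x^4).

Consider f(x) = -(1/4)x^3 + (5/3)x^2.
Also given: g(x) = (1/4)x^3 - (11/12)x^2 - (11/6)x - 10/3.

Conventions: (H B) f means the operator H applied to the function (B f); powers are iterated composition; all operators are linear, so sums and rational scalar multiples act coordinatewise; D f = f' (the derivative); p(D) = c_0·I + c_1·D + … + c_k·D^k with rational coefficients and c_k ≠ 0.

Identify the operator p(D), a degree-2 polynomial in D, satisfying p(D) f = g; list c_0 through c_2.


c_0 = -1, c_1 = -1, c_2 = -1

D^0 f = -(1/4)x^3 + (5/3)x^2
D^1 f = -(3/4)x^2 + (10/3)x
D^2 f = -(3/2)x + 10/3
matching coefficients of g against c_0 f + c_1 Df + … from the top degree down determines the c_i
solution: c_0 = -1, c_1 = -1, c_2 = -1


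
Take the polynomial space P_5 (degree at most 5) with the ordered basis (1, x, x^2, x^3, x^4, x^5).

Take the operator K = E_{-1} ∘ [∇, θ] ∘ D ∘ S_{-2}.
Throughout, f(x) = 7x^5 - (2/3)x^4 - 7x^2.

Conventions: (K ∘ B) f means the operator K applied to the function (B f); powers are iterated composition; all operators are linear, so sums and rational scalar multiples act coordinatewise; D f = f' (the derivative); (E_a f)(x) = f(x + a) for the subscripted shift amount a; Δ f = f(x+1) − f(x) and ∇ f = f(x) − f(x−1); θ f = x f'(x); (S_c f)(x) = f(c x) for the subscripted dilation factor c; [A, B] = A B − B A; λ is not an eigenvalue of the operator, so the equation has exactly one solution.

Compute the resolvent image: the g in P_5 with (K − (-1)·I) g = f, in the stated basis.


write g with unknown coordinates in the stated basis and equate coefficients in (K − (-1)·I) g = f
solving from the highest basis element down gives g = 7x^5 - (2/3)x^4 + 4480x^3 - 26759x^2 + 268288x - 251336
check: K g = -4480x^3 + 26752x^2 - 268288x + 251336
so K g − (-1)·g = 7x^5 - (2/3)x^4 - 7x^2 = f ✓

g(x) = 7x^5 - (2/3)x^4 + 4480x^3 - 26759x^2 + 268288x - 251336


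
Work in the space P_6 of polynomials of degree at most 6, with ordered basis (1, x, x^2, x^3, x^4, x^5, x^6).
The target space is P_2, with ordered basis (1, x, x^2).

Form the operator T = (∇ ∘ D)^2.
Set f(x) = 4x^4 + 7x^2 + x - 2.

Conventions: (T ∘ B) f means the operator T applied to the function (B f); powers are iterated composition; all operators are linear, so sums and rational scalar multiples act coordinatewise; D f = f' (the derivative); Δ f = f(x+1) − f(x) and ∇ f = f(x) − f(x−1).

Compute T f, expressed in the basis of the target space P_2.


D f = 16x^3 + 14x + 1
∇ D f = 48x^2 - 48x + 30
D (∇ ∘ D) f = 96x - 48
∇ D (∇ ∘ D) f = 96

the result is g(x) = 96


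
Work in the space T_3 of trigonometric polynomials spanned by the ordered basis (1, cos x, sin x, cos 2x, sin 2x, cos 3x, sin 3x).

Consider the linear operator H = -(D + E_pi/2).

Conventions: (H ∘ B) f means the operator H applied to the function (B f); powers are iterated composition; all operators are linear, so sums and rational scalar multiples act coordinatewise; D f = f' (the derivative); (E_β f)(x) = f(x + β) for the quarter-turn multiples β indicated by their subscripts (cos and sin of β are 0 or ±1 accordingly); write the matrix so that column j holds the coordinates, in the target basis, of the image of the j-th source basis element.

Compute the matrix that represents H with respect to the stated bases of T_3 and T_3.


image of 1: -1
image of cos x: 2sin x
image of sin x: -2cos x
image of cos 2x: cos 2x + 2sin 2x
image of sin 2x: -2cos 2x + sin 2x
image of cos 3x: 2sin 3x
image of sin 3x: -2cos 3x
each image's coordinates form column j of the matrix

the matrix is [[-1, 0, 0, 0, 0, 0, 0]; [0, 0, -2, 0, 0, 0, 0]; [0, 2, 0, 0, 0, 0, 0]; [0, 0, 0, 1, -2, 0, 0]; [0, 0, 0, 2, 1, 0, 0]; [0, 0, 0, 0, 0, 0, -2]; [0, 0, 0, 0, 0, 2, 0]] (rows listed top to bottom)


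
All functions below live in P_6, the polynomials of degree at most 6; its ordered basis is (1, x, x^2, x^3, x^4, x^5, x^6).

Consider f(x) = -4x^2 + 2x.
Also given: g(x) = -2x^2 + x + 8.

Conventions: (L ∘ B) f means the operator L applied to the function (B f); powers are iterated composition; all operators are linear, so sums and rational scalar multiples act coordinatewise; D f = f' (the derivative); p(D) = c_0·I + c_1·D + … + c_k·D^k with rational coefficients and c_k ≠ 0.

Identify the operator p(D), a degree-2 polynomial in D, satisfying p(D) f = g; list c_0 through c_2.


D^0 f = -4x^2 + 2x
D^1 f = -8x + 2
D^2 f = -8
matching coefficients of g against c_0 f + c_1 Df + … from the top degree down determines the c_i
solution: c_0 = 1/2, c_1 = 0, c_2 = -1

c_0 = 1/2, c_1 = 0, c_2 = -1


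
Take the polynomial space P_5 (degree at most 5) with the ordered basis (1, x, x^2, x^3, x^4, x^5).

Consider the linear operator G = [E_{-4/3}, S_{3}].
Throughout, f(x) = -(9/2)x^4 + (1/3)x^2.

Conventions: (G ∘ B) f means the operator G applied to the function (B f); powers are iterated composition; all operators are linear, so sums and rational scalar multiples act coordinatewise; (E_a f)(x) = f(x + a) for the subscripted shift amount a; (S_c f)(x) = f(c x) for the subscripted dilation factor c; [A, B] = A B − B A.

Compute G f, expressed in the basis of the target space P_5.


the image equals g(x) = 1296x^3 - 3456x^2 + (9968/3)x - 30592/27

S_{3} f = -(729/2)x^4 + 3x^2
E_{-4/3} S_{3} f = -(729/2)x^4 + 1944x^3 - 3885x^2 + 3448x - 3440/3
E_{-4/3} f = -(9/2)x^4 + 24x^3 - (143/3)x^2 + (376/9)x - 368/27
S_{3} E_{-4/3} f = -(729/2)x^4 + 648x^3 - 429x^2 + (376/3)x - 368/27
[E_{-4/3}, S_{3}] f = 1296x^3 - 3456x^2 + (9968/3)x - 30592/27


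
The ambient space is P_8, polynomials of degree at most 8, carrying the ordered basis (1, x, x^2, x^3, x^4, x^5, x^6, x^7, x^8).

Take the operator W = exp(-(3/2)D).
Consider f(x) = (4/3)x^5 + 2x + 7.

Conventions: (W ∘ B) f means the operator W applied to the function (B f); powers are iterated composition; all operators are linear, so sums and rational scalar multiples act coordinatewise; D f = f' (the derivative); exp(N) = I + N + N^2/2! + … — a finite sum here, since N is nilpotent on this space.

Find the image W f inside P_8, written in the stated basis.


order-1 term: -10x^4 - 3
order-2 term: 30x^3
order-3 term: -45x^2
order-4 term: (135/4)x
order-5 term: -81/8
the series for exp(-(3/2)D) f terminates at order 5
exp(-(3/2)D) f = (4/3)x^5 - 10x^4 + 30x^3 - 45x^2 + (143/4)x - 49/8

the image equals g(x) = (4/3)x^5 - 10x^4 + 30x^3 - 45x^2 + (143/4)x - 49/8


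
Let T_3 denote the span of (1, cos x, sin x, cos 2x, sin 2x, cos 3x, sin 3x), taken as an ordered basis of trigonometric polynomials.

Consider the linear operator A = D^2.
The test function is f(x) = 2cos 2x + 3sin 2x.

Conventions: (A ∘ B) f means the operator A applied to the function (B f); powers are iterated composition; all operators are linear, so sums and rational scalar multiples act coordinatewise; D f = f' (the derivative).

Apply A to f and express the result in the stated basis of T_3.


D f = 6cos 2x - 4sin 2x
D D f = -8cos 2x - 12sin 2x

the image equals g(x) = -8cos 2x - 12sin 2x
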